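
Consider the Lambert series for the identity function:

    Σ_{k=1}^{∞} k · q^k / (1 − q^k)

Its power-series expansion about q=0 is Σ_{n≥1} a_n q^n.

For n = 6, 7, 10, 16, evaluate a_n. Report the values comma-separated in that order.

n=6: 1·6 2·3 3·2 6·1  f→[1+2+3+6]=12
d|7:{1,7}  Σf=1+7=8
n=10: 10·1 5·2 2·5 1·10  f→[10+5+2+1]=18
n=16: 1·16 2·8 4·4 8·2 16·1  f→[1+2+4+8+16]=31

12, 8, 18, 31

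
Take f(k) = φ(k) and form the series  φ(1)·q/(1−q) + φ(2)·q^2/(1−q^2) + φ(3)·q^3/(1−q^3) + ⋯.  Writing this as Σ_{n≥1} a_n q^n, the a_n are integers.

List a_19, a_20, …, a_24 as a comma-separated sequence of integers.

[q^19] φ(1)=1,φ(19)=18 ⇒ 19
[q^20] φ(1)=1,φ(2)=1,φ(4)=2,φ(5)=4,φ(10)=4,φ(20)=8 ⇒ 20
q^21  k|21↦φ(k): 21:12 7:6 3:2 1:1  a_21=21
d|22:{22,11,2,1}  Σφ=10+10+1+1=22
d|23:{23,1}  Σφ=22+1=23
q^24  k|24↦φ(k): 24:8 12:4 8:4 6:2 4:2 3:2 2:1 1:1  a_24=24

19, 20, 21, 22, 23, 24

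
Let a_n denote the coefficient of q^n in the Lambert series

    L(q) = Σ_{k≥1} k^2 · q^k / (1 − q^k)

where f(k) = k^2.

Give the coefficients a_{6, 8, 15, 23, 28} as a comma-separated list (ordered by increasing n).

50, 85, 260, 530, 1050

d|6:{6,3,2,1}  Σf=36+9+4+1=50
n=8: 1·8 2·4 4·2 8·1  f→[1+4+16+64]=85
q^15  k|15↦f(k): 1:1 3:9 5:25 15:225  a_15=260
q^23  k|23↦f(k): 23:529 1:1  a_23=530
[q^28] f(1)=1,f(2)=4,f(4)=16,f(7)=49,f(14)=196,f(28)=784 ⇒ 1050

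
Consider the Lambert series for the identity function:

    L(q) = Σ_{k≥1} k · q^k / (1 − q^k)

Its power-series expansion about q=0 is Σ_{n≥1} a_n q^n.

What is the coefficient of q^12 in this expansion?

a_12 = 28

q^12  k|12↦f(k): 1:1 2:2 3:3 4:4 6:6 12:12  a_12=28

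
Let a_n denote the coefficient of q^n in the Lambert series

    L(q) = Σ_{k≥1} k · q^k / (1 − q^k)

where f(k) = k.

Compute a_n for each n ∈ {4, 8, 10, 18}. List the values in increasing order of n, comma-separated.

q^4  k|4↦f(k): 1:1 2:2 4:4  a_4=7
d|8:{1,2,4,8}  Σf=1+2+4+8=15
n=10: 1·10 2·5 5·2 10·1  f→[1+2+5+10]=18
[q^18] f(1)=1,f(2)=2,f(3)=3,f(6)=6,f(9)=9,f(18)=18 ⇒ 39

7, 15, 18, 39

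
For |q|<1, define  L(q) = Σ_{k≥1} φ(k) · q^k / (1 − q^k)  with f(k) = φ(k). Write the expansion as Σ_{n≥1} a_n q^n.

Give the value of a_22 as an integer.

n=22: 22·1 11·2 2·11 1·22  φ→[10+10+1+1]=22

a_22 = 22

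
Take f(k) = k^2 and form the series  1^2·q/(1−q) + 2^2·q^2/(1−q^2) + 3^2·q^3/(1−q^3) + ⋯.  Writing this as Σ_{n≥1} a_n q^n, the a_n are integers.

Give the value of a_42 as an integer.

[q^42] f(1)=1,f(2)=4,f(3)=9,f(6)=36,f(7)=49,f(14)=196,f(21)=441,f(42)=1764 ⇒ 2500

a_42 = 2500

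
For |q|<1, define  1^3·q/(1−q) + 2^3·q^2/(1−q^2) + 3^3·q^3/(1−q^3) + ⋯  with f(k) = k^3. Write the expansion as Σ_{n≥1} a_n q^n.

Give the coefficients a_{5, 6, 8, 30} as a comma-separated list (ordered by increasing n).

[q^5] f(5)=125,f(1)=1 ⇒ 126
[q^6] f(1)=1,f(2)=8,f(3)=27,f(6)=216 ⇒ 252
[q^8] f(8)=512,f(4)=64,f(2)=8,f(1)=1 ⇒ 585
d|30:{30,15,10,6,5,3,2,1}  Σf=27000+3375+1000+216+125+27+8+1=31752

126, 252, 585, 31752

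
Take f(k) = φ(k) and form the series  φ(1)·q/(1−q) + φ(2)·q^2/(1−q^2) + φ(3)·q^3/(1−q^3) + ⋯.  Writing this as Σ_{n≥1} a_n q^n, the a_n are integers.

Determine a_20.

q^20  k|20↦φ(k): 20:8 10:4 5:4 4:2 2:1 1:1  a_20=20

a_20 = 20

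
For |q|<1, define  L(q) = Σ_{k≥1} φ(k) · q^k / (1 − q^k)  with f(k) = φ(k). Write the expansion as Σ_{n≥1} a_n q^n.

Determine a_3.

[q^3] φ(3)=2,φ(1)=1 ⇒ 3

a_3 = 3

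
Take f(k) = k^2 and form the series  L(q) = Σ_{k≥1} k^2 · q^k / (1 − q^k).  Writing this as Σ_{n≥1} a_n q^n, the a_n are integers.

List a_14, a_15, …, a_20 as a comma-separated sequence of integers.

250, 260, 341, 290, 455, 362, 546

d|14:{1,2,7,14}  Σf=1+4+49+196=250
q^15  k|15↦f(k): 1:1 3:9 5:25 15:225  a_15=260
q^16  k|16↦f(k): 1:1 2:4 4:16 8:64 16:256  a_16=341
n=17: 17·1 1·17  f→[289+1]=290
[q^18] f(1)=1,f(2)=4,f(3)=9,f(6)=36,f(9)=81,f(18)=324 ⇒ 455
[q^19] f(1)=1,f(19)=361 ⇒ 362
[q^20] f(20)=400,f(10)=100,f(5)=25,f(4)=16,f(2)=4,f(1)=1 ⇒ 546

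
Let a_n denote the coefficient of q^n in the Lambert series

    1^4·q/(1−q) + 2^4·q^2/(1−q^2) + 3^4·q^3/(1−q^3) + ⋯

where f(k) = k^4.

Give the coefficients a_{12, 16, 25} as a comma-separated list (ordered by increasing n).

d|12:{1,2,3,4,6,12}  Σf=1+16+81+256+1296+20736=22386
n=16: 16·1 8·2 4·4 2·8 1·16  f→[65536+4096+256+16+1]=69905
d|25:{1,5,25}  Σf=1+625+390625=391251

22386, 69905, 391251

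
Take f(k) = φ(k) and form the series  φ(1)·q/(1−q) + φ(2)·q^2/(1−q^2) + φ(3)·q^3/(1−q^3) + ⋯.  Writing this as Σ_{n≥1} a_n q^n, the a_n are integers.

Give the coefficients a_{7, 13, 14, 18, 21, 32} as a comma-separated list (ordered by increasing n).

d|7:{1,7}  Σφ=1+6=7
q^13  k|13↦φ(k): 1:1 13:12  a_13=13
[q^14] φ(14)=6,φ(7)=6,φ(2)=1,φ(1)=1 ⇒ 14
[q^18] φ(1)=1,φ(2)=1,φ(3)=2,φ(6)=2,φ(9)=6,φ(18)=6 ⇒ 18
n=21: 21·1 7·3 3·7 1·21  φ→[12+6+2+1]=21
n=32: 1·32 2·16 4·8 8·4 16·2 32·1  φ→[1+1+2+4+8+16]=32

7, 13, 14, 18, 21, 32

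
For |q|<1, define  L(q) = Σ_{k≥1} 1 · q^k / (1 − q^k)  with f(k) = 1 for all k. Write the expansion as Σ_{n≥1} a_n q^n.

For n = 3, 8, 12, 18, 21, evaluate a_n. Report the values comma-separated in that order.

n=3: 3·1 1·3  f→[1+1]=2
d|8:{1,2,4,8}  Σf=1+1+1+1=4
n=12: 12·1 6·2 4·3 3·4 2·6 1·12  f→[1+1+1+1+1+1]=6
n=18: 18·1 9·2 6·3 3·6 2·9 1·18  f→[1+1+1+1+1+1]=6
q^21  k|21↦f(k): 1:1 3:1 7:1 21:1  a_21=4

2, 4, 6, 6, 4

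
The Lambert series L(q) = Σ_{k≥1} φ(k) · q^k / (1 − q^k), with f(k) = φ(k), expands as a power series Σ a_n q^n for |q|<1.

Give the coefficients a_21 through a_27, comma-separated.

q^21  k|21↦φ(k): 1:1 3:2 7:6 21:12  a_21=21
d|22:{1,2,11,22}  Σφ=1+1+10+10=22
q^23  k|23↦φ(k): 1:1 23:22  a_23=23
q^24  k|24↦φ(k): 1:1 2:1 3:2 4:2 6:2 8:4 12:4 24:8  a_24=24
n=25: 1·25 5·5 25·1  φ→[1+4+20]=25
n=26: 1·26 2·13 13·2 26·1  φ→[1+1+12+12]=26
d|27:{1,3,9,27}  Σφ=1+2+6+18=27

21, 22, 23, 24, 25, 26, 27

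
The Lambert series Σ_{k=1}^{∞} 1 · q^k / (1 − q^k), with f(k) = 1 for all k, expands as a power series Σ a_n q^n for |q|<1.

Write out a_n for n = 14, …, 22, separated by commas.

[q^14] f(1)=1,f(2)=1,f(7)=1,f(14)=1 ⇒ 4
q^15  k|15↦f(k): 1:1 3:1 5:1 15:1  a_15=4
[q^16] f(16)=1,f(8)=1,f(4)=1,f(2)=1,f(1)=1 ⇒ 5
[q^17] f(17)=1,f(1)=1 ⇒ 2
n=18: 18·1 9·2 6·3 3·6 2·9 1·18  f→[1+1+1+1+1+1]=6
d|19:{19,1}  Σf=1+1=2
n=20: 20·1 10·2 5·4 4·5 2·10 1·20  f→[1+1+1+1+1+1]=6
q^21  k|21↦f(k): 1:1 3:1 7:1 21:1  a_21=4
d|22:{22,11,2,1}  Σf=1+1+1+1=4

4, 4, 5, 2, 6, 2, 6, 4, 4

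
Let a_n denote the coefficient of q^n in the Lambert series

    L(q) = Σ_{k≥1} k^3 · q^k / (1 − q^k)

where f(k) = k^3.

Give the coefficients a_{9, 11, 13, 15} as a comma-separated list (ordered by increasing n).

757, 1332, 2198, 3528

d|9:{1,3,9}  Σf=1+27+729=757
[q^11] f(11)=1331,f(1)=1 ⇒ 1332
q^13  k|13↦f(k): 13:2197 1:1  a_13=2198
q^15  k|15↦f(k): 1:1 3:27 5:125 15:3375  a_15=3528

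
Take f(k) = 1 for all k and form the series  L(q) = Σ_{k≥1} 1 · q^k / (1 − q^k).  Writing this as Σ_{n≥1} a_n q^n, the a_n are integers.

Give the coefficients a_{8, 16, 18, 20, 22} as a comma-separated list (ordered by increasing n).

n=8: 1·8 2·4 4·2 8·1  f→[1+1+1+1]=4
n=16: 1·16 2·8 4·4 8·2 16·1  f→[1+1+1+1+1]=5
q^18  k|18↦f(k): 18:1 9:1 6:1 3:1 2:1 1:1  a_18=6
[q^20] f(20)=1,f(10)=1,f(5)=1,f(4)=1,f(2)=1,f(1)=1 ⇒ 6
q^22  k|22↦f(k): 22:1 11:1 2:1 1:1  a_22=4

4, 5, 6, 6, 4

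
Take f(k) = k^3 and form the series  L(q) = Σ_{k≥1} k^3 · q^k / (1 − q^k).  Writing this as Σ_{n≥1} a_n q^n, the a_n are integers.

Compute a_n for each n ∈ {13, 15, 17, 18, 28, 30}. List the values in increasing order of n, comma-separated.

2198, 3528, 4914, 6813, 25112, 31752

n=13: 1·13 13·1  f→[1+2197]=2198
q^15  k|15↦f(k): 15:3375 5:125 3:27 1:1  a_15=3528
q^17  k|17↦f(k): 1:1 17:4913  a_17=4914
n=18: 1·18 2·9 3·6 6·3 9·2 18·1  f→[1+8+27+216+729+5832]=6813
[q^28] f(28)=21952,f(14)=2744,f(7)=343,f(4)=64,f(2)=8,f(1)=1 ⇒ 25112
q^30  k|30↦f(k): 1:1 2:8 3:27 5:125 6:216 10:1000 15:3375 30:27000  a_30=31752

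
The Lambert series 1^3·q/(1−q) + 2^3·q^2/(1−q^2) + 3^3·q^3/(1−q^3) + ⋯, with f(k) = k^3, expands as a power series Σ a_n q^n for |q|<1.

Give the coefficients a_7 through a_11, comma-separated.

[q^7] f(1)=1,f(7)=343 ⇒ 344
n=8: 1·8 2·4 4·2 8·1  f→[1+8+64+512]=585
n=9: 1·9 3·3 9·1  f→[1+27+729]=757
n=10: 1·10 2·5 5·2 10·1  f→[1+8+125+1000]=1134
d|11:{1,11}  Σf=1+1331=1332

344, 585, 757, 1134, 1332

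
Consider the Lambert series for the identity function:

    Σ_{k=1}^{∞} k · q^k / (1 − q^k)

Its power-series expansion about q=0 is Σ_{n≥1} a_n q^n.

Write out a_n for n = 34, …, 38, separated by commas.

n=34: 1·34 2·17 17·2 34·1  f→[1+2+17+34]=54
n=35: 35·1 7·5 5·7 1·35  f→[35+7+5+1]=48
q^36  k|36↦f(k): 36:36 18:18 12:12 9:9 6:6 4:4 3:3 2:2 1:1  a_36=91
q^37  k|37↦f(k): 37:37 1:1  a_37=38
[q^38] f(38)=38,f(19)=19,f(2)=2,f(1)=1 ⇒ 60

54, 48, 91, 38, 60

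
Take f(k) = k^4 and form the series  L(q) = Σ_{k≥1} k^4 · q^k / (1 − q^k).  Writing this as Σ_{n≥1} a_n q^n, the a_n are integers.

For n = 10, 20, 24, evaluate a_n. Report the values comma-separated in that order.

[q^10] f(1)=1,f(2)=16,f(5)=625,f(10)=10000 ⇒ 10642
n=20: 1·20 2·10 4·5 5·4 10·2 20·1  f→[1+16+256+625+10000+160000]=170898
d|24:{1,2,3,4,6,8,12,24}  Σf=1+16+81+256+1296+4096+20736+331776=358258

10642, 170898, 358258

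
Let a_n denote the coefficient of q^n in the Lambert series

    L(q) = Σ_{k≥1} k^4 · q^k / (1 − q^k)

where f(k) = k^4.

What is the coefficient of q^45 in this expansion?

q^45  k|45↦f(k): 45:4100625 15:50625 9:6561 5:625 3:81 1:1  a_45=4158518

a_45 = 4158518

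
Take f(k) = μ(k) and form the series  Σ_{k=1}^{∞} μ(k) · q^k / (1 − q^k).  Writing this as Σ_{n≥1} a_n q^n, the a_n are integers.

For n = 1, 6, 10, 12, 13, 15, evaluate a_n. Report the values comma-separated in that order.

1, 0, 0, 0, 0, 0

n=1: 1·1  μ→[1]=1
q^6  k|6↦μ(k): 6:1 3:-1 2:-1 1:1  a_6=0
n=10: 10·1 5·2 2·5 1·10  μ→[1+(-1)+(-1)+1]=0
q^12  k|12↦μ(k): 12:0 6:1 4:0 3:-1 2:-1 1:1  a_12=0
d|13:{13,1}  Σμ=(-1)+1=0
d|15:{1,3,5,15}  Σμ=1+(-1)+(-1)+1=0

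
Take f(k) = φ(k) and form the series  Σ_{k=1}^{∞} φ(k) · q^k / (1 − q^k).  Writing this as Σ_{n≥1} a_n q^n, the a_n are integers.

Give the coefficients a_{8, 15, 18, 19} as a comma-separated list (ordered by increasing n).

d|8:{8,4,2,1}  Σφ=4+2+1+1=8
[q^15] φ(1)=1,φ(3)=2,φ(5)=4,φ(15)=8 ⇒ 15
q^18  k|18↦φ(k): 1:1 2:1 3:2 6:2 9:6 18:6  a_18=18
q^19  k|19↦φ(k): 1:1 19:18  a_19=19

8, 15, 18, 19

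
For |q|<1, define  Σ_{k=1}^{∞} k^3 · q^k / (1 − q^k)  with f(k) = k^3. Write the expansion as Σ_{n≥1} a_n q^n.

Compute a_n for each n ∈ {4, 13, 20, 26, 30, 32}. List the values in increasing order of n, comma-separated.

n=4: 4·1 2·2 1·4  f→[64+8+1]=73
[q^13] f(1)=1,f(13)=2197 ⇒ 2198
[q^20] f(20)=8000,f(10)=1000,f(5)=125,f(4)=64,f(2)=8,f(1)=1 ⇒ 9198
n=26: 26·1 13·2 2·13 1·26  f→[17576+2197+8+1]=19782
[q^30] f(1)=1,f(2)=8,f(3)=27,f(5)=125,f(6)=216,f(10)=1000,f(15)=3375,f(30)=27000 ⇒ 31752
[q^32] f(1)=1,f(2)=8,f(4)=64,f(8)=512,f(16)=4096,f(32)=32768 ⇒ 37449

73, 2198, 9198, 19782, 31752, 37449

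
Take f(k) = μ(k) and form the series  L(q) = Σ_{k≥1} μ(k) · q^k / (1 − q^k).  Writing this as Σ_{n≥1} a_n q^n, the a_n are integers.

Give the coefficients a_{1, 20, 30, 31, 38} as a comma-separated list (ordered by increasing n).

1, 0, 0, 0, 0

d|1:{1}  Σμ=1=1
[q^20] μ(20)=0,μ(10)=1,μ(5)=-1,μ(4)=0,μ(2)=-1,μ(1)=1 ⇒ 0
n=30: 30·1 15·2 10·3 6·5 5·6 3·10 2·15 1·30  μ→[(-1)+1+1+1+(-1)+(-1)+(-1)+1]=0
[q^31] μ(1)=1,μ(31)=-1 ⇒ 0
d|38:{38,19,2,1}  Σμ=1+(-1)+(-1)+1=0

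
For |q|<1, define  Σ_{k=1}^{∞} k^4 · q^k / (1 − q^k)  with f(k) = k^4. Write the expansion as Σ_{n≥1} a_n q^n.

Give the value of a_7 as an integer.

a_7 = 2402

d|7:{7,1}  Σf=2401+1=2402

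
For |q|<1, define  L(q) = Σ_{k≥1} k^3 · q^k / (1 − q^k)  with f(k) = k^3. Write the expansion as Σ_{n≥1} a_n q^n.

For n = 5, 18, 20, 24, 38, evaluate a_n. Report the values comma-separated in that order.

126, 6813, 9198, 16380, 61740

n=5: 5·1 1·5  f→[125+1]=126
n=18: 18·1 9·2 6·3 3·6 2·9 1·18  f→[5832+729+216+27+8+1]=6813
d|20:{20,10,5,4,2,1}  Σf=8000+1000+125+64+8+1=9198
d|24:{24,12,8,6,4,3,2,1}  Σf=13824+1728+512+216+64+27+8+1=16380
d|38:{1,2,19,38}  Σf=1+8+6859+54872=61740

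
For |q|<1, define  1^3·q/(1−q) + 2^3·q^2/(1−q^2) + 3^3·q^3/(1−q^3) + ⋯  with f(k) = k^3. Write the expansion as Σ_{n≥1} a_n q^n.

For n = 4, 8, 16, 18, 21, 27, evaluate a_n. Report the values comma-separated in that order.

73, 585, 4681, 6813, 9632, 20440

d|4:{4,2,1}  Σf=64+8+1=73
q^8  k|8↦f(k): 1:1 2:8 4:64 8:512  a_8=585
d|16:{1,2,4,8,16}  Σf=1+8+64+512+4096=4681
q^18  k|18↦f(k): 18:5832 9:729 6:216 3:27 2:8 1:1  a_18=6813
[q^21] f(1)=1,f(3)=27,f(7)=343,f(21)=9261 ⇒ 9632
q^27  k|27↦f(k): 27:19683 9:729 3:27 1:1  a_27=20440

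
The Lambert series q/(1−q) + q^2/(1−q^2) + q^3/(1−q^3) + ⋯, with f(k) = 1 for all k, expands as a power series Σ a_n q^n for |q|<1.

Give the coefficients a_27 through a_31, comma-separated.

d|27:{1,3,9,27}  Σf=1+1+1+1=4
[q^28] f(28)=1,f(14)=1,f(7)=1,f(4)=1,f(2)=1,f(1)=1 ⇒ 6
d|29:{29,1}  Σf=1+1=2
d|30:{30,15,10,6,5,3,2,1}  Σf=1+1+1+1+1+1+1+1=8
q^31  k|31↦f(k): 31:1 1:1  a_31=2

4, 6, 2, 8, 2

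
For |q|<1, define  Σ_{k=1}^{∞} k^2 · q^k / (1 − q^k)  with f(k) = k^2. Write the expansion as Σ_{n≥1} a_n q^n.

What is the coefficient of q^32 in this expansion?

q^32  k|32↦f(k): 32:1024 16:256 8:64 4:16 2:4 1:1  a_32=1365

a_32 = 1365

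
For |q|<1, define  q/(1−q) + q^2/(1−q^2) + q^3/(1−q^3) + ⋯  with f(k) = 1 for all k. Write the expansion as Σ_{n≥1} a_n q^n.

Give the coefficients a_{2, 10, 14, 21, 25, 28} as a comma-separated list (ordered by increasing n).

2, 4, 4, 4, 3, 6

[q^2] f(2)=1,f(1)=1 ⇒ 2
d|10:{10,5,2,1}  Σf=1+1+1+1=4
d|14:{1,2,7,14}  Σf=1+1+1+1=4
d|21:{21,7,3,1}  Σf=1+1+1+1=4
n=25: 1·25 5·5 25·1  f→[1+1+1]=3
[q^28] f(1)=1,f(2)=1,f(4)=1,f(7)=1,f(14)=1,f(28)=1 ⇒ 6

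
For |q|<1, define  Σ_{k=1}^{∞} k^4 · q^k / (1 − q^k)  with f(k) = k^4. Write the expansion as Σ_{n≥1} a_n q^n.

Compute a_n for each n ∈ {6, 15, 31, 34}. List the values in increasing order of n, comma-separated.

d|6:{6,3,2,1}  Σf=1296+81+16+1=1394
[q^15] f(15)=50625,f(5)=625,f(3)=81,f(1)=1 ⇒ 51332
q^31  k|31↦f(k): 31:923521 1:1  a_31=923522
[q^34] f(34)=1336336,f(17)=83521,f(2)=16,f(1)=1 ⇒ 1419874

1394, 51332, 923522, 1419874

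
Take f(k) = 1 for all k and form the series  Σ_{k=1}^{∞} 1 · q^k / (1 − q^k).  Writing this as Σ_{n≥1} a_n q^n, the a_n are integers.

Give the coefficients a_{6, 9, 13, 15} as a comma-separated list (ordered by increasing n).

4, 3, 2, 4

[q^6] f(6)=1,f(3)=1,f(2)=1,f(1)=1 ⇒ 4
q^9  k|9↦f(k): 1:1 3:1 9:1  a_9=3
[q^13] f(1)=1,f(13)=1 ⇒ 2
[q^15] f(15)=1,f(5)=1,f(3)=1,f(1)=1 ⇒ 4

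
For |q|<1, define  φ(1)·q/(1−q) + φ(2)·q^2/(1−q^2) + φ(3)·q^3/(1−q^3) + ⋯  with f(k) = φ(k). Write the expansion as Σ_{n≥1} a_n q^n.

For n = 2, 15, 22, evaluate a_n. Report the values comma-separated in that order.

q^2  k|2↦φ(k): 1:1 2:1  a_2=2
n=15: 1·15 3·5 5·3 15·1  φ→[1+2+4+8]=15
n=22: 1·22 2·11 11·2 22·1  φ→[1+1+10+10]=22

2, 15, 22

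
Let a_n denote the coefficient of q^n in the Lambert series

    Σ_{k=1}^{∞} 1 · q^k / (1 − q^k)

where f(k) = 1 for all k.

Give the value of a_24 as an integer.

a_24 = 8

[q^24] f(24)=1,f(12)=1,f(8)=1,f(6)=1,f(4)=1,f(3)=1,f(2)=1,f(1)=1 ⇒ 8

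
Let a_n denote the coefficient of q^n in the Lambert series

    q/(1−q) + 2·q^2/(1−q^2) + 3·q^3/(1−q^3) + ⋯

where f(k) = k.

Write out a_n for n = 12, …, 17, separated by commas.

[q^12] f(1)=1,f(2)=2,f(3)=3,f(4)=4,f(6)=6,f(12)=12 ⇒ 28
[q^13] f(1)=1,f(13)=13 ⇒ 14
[q^14] f(14)=14,f(7)=7,f(2)=2,f(1)=1 ⇒ 24
[q^15] f(15)=15,f(5)=5,f(3)=3,f(1)=1 ⇒ 24
q^16  k|16↦f(k): 1:1 2:2 4:4 8:8 16:16  a_16=31
n=17: 1·17 17·1  f→[1+17]=18

28, 14, 24, 24, 31, 18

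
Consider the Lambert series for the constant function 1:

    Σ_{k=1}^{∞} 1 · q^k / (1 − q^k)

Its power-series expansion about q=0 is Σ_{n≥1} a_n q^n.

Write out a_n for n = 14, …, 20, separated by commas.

4, 4, 5, 2, 6, 2, 6

[q^14] f(1)=1,f(2)=1,f(7)=1,f(14)=1 ⇒ 4
[q^15] f(1)=1,f(3)=1,f(5)=1,f(15)=1 ⇒ 4
n=16: 1·16 2·8 4·4 8·2 16·1  f→[1+1+1+1+1]=5
n=17: 1·17 17·1  f→[1+1]=2
d|18:{18,9,6,3,2,1}  Σf=1+1+1+1+1+1=6
d|19:{1,19}  Σf=1+1=2
n=20: 1·20 2·10 4·5 5·4 10·2 20·1  f→[1+1+1+1+1+1]=6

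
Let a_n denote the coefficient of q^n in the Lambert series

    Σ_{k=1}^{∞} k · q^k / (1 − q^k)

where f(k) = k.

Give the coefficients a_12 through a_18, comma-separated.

28, 14, 24, 24, 31, 18, 39

d|12:{12,6,4,3,2,1}  Σf=12+6+4+3+2+1=28
[q^13] f(1)=1,f(13)=13 ⇒ 14
d|14:{1,2,7,14}  Σf=1+2+7+14=24
n=15: 1·15 3·5 5·3 15·1  f→[1+3+5+15]=24
q^16  k|16↦f(k): 1:1 2:2 4:4 8:8 16:16  a_16=31
n=17: 17·1 1·17  f→[17+1]=18
n=18: 1·18 2·9 3·6 6·3 9·2 18·1  f→[1+2+3+6+9+18]=39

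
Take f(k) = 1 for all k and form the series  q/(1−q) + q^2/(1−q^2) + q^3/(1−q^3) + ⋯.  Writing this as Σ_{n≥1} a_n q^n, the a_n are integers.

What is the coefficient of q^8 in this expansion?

a_8 = 4

n=8: 1·8 2·4 4·2 8·1  f→[1+1+1+1]=4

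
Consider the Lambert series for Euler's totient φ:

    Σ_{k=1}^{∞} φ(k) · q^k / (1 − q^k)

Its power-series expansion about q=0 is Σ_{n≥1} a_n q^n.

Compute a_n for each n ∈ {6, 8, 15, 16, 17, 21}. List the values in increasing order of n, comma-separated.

d|6:{1,2,3,6}  Σφ=1+1+2+2=6
[q^8] φ(1)=1,φ(2)=1,φ(4)=2,φ(8)=4 ⇒ 8
n=15: 1·15 3·5 5·3 15·1  φ→[1+2+4+8]=15
n=16: 16·1 8·2 4·4 2·8 1·16  φ→[8+4+2+1+1]=16
[q^17] φ(17)=16,φ(1)=1 ⇒ 17
d|21:{21,7,3,1}  Σφ=12+6+2+1=21

6, 8, 15, 16, 17, 21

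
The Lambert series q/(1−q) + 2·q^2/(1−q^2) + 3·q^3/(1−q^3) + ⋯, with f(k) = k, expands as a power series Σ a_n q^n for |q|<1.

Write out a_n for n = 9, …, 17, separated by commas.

q^9  k|9↦f(k): 1:1 3:3 9:9  a_9=13
q^10  k|10↦f(k): 10:10 5:5 2:2 1:1  a_10=18
n=11: 11·1 1·11  f→[11+1]=12
d|12:{1,2,3,4,6,12}  Σf=1+2+3+4+6+12=28
[q^13] f(13)=13,f(1)=1 ⇒ 14
d|14:{1,2,7,14}  Σf=1+2+7+14=24
n=15: 1·15 3·5 5·3 15·1  f→[1+3+5+15]=24
q^16  k|16↦f(k): 1:1 2:2 4:4 8:8 16:16  a_16=31
[q^17] f(1)=1,f(17)=17 ⇒ 18

13, 18, 12, 28, 14, 24, 24, 31, 18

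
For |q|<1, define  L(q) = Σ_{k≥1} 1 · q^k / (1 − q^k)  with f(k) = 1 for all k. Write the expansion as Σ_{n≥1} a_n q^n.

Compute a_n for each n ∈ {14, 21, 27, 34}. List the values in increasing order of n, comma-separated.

4, 4, 4, 4

[q^14] f(14)=1,f(7)=1,f(2)=1,f(1)=1 ⇒ 4
n=21: 21·1 7·3 3·7 1·21  f→[1+1+1+1]=4
n=27: 1·27 3·9 9·3 27·1  f→[1+1+1+1]=4
d|34:{1,2,17,34}  Σf=1+1+1+1=4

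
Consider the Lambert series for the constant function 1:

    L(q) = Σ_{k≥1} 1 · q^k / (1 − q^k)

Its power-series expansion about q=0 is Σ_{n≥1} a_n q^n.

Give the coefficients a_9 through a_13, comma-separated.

3, 4, 2, 6, 2

n=9: 9·1 3·3 1·9  f→[1+1+1]=3
d|10:{10,5,2,1}  Σf=1+1+1+1=4
n=11: 1·11 11·1  f→[1+1]=2
q^12  k|12↦f(k): 12:1 6:1 4:1 3:1 2:1 1:1  a_12=6
d|13:{13,1}  Σf=1+1=2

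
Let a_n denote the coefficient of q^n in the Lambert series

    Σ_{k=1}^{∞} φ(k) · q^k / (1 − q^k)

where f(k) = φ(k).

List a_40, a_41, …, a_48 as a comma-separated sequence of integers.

n=40: 40·1 20·2 10·4 8·5 5·8 4·10 2·20 1·40  φ→[16+8+4+4+4+2+1+1]=40
[q^41] φ(41)=40,φ(1)=1 ⇒ 41
q^42  k|42↦φ(k): 42:12 21:12 14:6 7:6 6:2 3:2 2:1 1:1  a_42=42
[q^43] φ(43)=42,φ(1)=1 ⇒ 43
q^44  k|44↦φ(k): 44:20 22:10 11:10 4:2 2:1 1:1  a_44=44
n=45: 45·1 15·3 9·5 5·9 3·15 1·45  φ→[24+8+6+4+2+1]=45
[q^46] φ(1)=1,φ(2)=1,φ(23)=22,φ(46)=22 ⇒ 46
d|47:{47,1}  Σφ=46+1=47
d|48:{48,24,16,12,8,6,4,3,2,1}  Σφ=16+8+8+4+4+2+2+2+1+1=48

40, 41, 42, 43, 44, 45, 46, 47, 48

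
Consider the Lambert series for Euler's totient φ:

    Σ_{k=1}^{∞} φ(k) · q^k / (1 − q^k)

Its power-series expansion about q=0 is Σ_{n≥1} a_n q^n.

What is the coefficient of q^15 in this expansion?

q^15  k|15↦φ(k): 15:8 5:4 3:2 1:1  a_15=15

a_15 = 15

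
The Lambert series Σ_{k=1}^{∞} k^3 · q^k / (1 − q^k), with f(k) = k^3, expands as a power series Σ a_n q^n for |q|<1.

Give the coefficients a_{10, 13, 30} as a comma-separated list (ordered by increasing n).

q^10  k|10↦f(k): 10:1000 5:125 2:8 1:1  a_10=1134
[q^13] f(13)=2197,f(1)=1 ⇒ 2198
[q^30] f(1)=1,f(2)=8,f(3)=27,f(5)=125,f(6)=216,f(10)=1000,f(15)=3375,f(30)=27000 ⇒ 31752

1134, 2198, 31752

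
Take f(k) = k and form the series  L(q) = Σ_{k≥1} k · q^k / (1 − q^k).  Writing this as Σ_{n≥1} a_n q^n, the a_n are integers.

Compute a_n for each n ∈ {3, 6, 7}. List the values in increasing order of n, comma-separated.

d|3:{3,1}  Σf=3+1=4
d|6:{1,2,3,6}  Σf=1+2+3+6=12
d|7:{7,1}  Σf=7+1=8

4, 12, 8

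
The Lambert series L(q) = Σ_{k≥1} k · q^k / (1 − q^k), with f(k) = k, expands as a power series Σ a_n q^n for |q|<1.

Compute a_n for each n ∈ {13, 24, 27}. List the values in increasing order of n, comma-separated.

[q^13] f(13)=13,f(1)=1 ⇒ 14
n=24: 1·24 2·12 3·8 4·6 6·4 8·3 12·2 24·1  f→[1+2+3+4+6+8+12+24]=60
q^27  k|27↦f(k): 27:27 9:9 3:3 1:1  a_27=40

14, 60, 40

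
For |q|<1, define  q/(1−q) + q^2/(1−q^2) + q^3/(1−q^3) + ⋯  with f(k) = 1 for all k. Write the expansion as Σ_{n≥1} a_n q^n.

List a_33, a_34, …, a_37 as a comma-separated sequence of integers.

4, 4, 4, 9, 2

d|33:{33,11,3,1}  Σf=1+1+1+1=4
[q^34] f(34)=1,f(17)=1,f(2)=1,f(1)=1 ⇒ 4
q^35  k|35↦f(k): 1:1 5:1 7:1 35:1  a_35=4
q^36  k|36↦f(k): 1:1 2:1 3:1 4:1 6:1 9:1 12:1 18:1 36:1  a_36=9
d|37:{37,1}  Σf=1+1=2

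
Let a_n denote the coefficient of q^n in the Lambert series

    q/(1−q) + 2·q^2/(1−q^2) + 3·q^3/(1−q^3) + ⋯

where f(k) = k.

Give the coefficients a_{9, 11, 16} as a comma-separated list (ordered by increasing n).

13, 12, 31

n=9: 9·1 3·3 1·9  f→[9+3+1]=13
n=11: 1·11 11·1  f→[1+11]=12
[q^16] f(1)=1,f(2)=2,f(4)=4,f(8)=8,f(16)=16 ⇒ 31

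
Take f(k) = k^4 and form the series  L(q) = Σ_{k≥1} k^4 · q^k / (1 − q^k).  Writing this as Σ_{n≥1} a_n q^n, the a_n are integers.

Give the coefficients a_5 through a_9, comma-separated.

n=5: 5·1 1·5  f→[625+1]=626
[q^6] f(1)=1,f(2)=16,f(3)=81,f(6)=1296 ⇒ 1394
q^7  k|7↦f(k): 1:1 7:2401  a_7=2402
n=8: 1·8 2·4 4·2 8·1  f→[1+16+256+4096]=4369
d|9:{1,3,9}  Σf=1+81+6561=6643

626, 1394, 2402, 4369, 6643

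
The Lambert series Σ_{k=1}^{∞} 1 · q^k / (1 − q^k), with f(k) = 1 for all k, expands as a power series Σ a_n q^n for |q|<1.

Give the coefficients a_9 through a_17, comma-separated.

n=9: 9·1 3·3 1·9  f→[1+1+1]=3
n=10: 1·10 2·5 5·2 10·1  f→[1+1+1+1]=4
n=11: 1·11 11·1  f→[1+1]=2
d|12:{1,2,3,4,6,12}  Σf=1+1+1+1+1+1=6
q^13  k|13↦f(k): 13:1 1:1  a_13=2
n=14: 14·1 7·2 2·7 1·14  f→[1+1+1+1]=4
d|15:{1,3,5,15}  Σf=1+1+1+1=4
q^16  k|16↦f(k): 16:1 8:1 4:1 2:1 1:1  a_16=5
n=17: 17·1 1·17  f→[1+1]=2

3, 4, 2, 6, 2, 4, 4, 5, 2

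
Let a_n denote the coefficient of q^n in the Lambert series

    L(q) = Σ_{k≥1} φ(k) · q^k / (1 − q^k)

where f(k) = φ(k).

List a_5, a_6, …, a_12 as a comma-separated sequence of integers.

[q^5] φ(1)=1,φ(5)=4 ⇒ 5
[q^6] φ(6)=2,φ(3)=2,φ(2)=1,φ(1)=1 ⇒ 6
[q^7] φ(1)=1,φ(7)=6 ⇒ 7
[q^8] φ(1)=1,φ(2)=1,φ(4)=2,φ(8)=4 ⇒ 8
[q^9] φ(9)=6,φ(3)=2,φ(1)=1 ⇒ 9
q^10  k|10↦φ(k): 1:1 2:1 5:4 10:4  a_10=10
n=11: 1·11 11·1  φ→[1+10]=11
d|12:{12,6,4,3,2,1}  Σφ=4+2+2+2+1+1=12

5, 6, 7, 8, 9, 10, 11, 12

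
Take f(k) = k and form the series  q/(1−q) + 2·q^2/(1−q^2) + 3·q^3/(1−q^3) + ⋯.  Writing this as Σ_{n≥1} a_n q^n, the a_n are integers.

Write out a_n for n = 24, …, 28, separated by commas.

[q^24] f(24)=24,f(12)=12,f(8)=8,f(6)=6,f(4)=4,f(3)=3,f(2)=2,f(1)=1 ⇒ 60
[q^25] f(25)=25,f(5)=5,f(1)=1 ⇒ 31
q^26  k|26↦f(k): 26:26 13:13 2:2 1:1  a_26=42
q^27  k|27↦f(k): 1:1 3:3 9:9 27:27  a_27=40
[q^28] f(28)=28,f(14)=14,f(7)=7,f(4)=4,f(2)=2,f(1)=1 ⇒ 56

60, 31, 42, 40, 56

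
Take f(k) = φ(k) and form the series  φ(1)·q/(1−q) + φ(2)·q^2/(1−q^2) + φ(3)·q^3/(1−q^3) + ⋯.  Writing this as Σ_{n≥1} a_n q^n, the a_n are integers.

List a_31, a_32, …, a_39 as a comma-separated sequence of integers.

[q^31] φ(1)=1,φ(31)=30 ⇒ 31
q^32  k|32↦φ(k): 32:16 16:8 8:4 4:2 2:1 1:1  a_32=32
[q^33] φ(33)=20,φ(11)=10,φ(3)=2,φ(1)=1 ⇒ 33
q^34  k|34↦φ(k): 34:16 17:16 2:1 1:1  a_34=34
[q^35] φ(1)=1,φ(5)=4,φ(7)=6,φ(35)=24 ⇒ 35
q^36  k|36↦φ(k): 1:1 2:1 3:2 4:2 6:2 9:6 12:4 18:6 36:12  a_36=36
q^37  k|37↦φ(k): 37:36 1:1  a_37=37
d|38:{38,19,2,1}  Σφ=18+18+1+1=38
n=39: 1·39 3·13 13·3 39·1  φ→[1+2+12+24]=39

31, 32, 33, 34, 35, 36, 37, 38, 39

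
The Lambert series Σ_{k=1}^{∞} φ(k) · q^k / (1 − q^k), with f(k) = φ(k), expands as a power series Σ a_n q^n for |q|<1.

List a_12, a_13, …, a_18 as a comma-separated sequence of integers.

q^12  k|12↦φ(k): 12:4 6:2 4:2 3:2 2:1 1:1  a_12=12
n=13: 13·1 1·13  φ→[12+1]=13
q^14  k|14↦φ(k): 14:6 7:6 2:1 1:1  a_14=14
n=15: 15·1 5·3 3·5 1·15  φ→[8+4+2+1]=15
d|16:{1,2,4,8,16}  Σφ=1+1+2+4+8=16
q^17  k|17↦φ(k): 17:16 1:1  a_17=17
[q^18] φ(18)=6,φ(9)=6,φ(6)=2,φ(3)=2,φ(2)=1,φ(1)=1 ⇒ 18

12, 13, 14, 15, 16, 17, 18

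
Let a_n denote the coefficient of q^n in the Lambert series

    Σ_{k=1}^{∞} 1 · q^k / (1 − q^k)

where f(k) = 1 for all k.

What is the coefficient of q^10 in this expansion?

d|10:{1,2,5,10}  Σf=1+1+1+1=4

a_10 = 4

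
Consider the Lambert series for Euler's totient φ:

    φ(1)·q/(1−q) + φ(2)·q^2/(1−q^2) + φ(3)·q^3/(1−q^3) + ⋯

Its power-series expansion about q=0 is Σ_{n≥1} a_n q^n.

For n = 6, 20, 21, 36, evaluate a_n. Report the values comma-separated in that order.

q^6  k|6↦φ(k): 1:1 2:1 3:2 6:2  a_6=6
d|20:{1,2,4,5,10,20}  Σφ=1+1+2+4+4+8=20
n=21: 1·21 3·7 7·3 21·1  φ→[1+2+6+12]=21
q^36  k|36↦φ(k): 1:1 2:1 3:2 4:2 6:2 9:6 12:4 18:6 36:12  a_36=36

6, 20, 21, 36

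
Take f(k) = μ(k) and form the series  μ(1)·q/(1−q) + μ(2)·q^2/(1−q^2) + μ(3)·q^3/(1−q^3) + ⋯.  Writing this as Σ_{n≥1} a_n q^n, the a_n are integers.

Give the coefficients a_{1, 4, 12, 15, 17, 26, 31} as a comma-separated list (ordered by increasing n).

1, 0, 0, 0, 0, 0, 0

n=1: 1·1  μ→[1]=1
n=4: 4·1 2·2 1·4  μ→[0+(-1)+1]=0
d|12:{12,6,4,3,2,1}  Σμ=0+1+0+(-1)+(-1)+1=0
n=15: 15·1 5·3 3·5 1·15  μ→[1+(-1)+(-1)+1]=0
[q^17] μ(1)=1,μ(17)=-1 ⇒ 0
n=26: 26·1 13·2 2·13 1·26  μ→[1+(-1)+(-1)+1]=0
n=31: 31·1 1·31  μ→[(-1)+1]=0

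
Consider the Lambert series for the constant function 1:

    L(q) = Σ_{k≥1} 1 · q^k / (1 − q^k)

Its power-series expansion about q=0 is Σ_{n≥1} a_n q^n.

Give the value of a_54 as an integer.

a_54 = 8

n=54: 1·54 2·27 3·18 6·9 9·6 18·3 27·2 54·1  f→[1+1+1+1+1+1+1+1]=8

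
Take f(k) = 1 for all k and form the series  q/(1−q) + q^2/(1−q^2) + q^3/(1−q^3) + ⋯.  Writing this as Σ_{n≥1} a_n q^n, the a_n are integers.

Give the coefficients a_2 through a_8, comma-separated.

2, 2, 3, 2, 4, 2, 4

q^2  k|2↦f(k): 1:1 2:1  a_2=2
d|3:{1,3}  Σf=1+1=2
q^4  k|4↦f(k): 4:1 2:1 1:1  a_4=3
d|5:{1,5}  Σf=1+1=2
d|6:{6,3,2,1}  Σf=1+1+1+1=4
d|7:{7,1}  Σf=1+1=2
d|8:{1,2,4,8}  Σf=1+1+1+1=4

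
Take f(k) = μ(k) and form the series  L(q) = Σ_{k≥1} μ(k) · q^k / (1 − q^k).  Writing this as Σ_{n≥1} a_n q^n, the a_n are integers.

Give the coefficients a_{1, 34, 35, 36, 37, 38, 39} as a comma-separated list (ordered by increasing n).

[q^1] μ(1)=1 ⇒ 1
n=34: 1·34 2·17 17·2 34·1  μ→[1+(-1)+(-1)+1]=0
d|35:{1,5,7,35}  Σμ=1+(-1)+(-1)+1=0
q^36  k|36↦μ(k): 1:1 2:-1 3:-1 4:0 6:1 9:0 12:0 18:0 36:0  a_36=0
d|37:{1,37}  Σμ=1+(-1)=0
d|38:{38,19,2,1}  Σμ=1+(-1)+(-1)+1=0
d|39:{39,13,3,1}  Σμ=1+(-1)+(-1)+1=0

1, 0, 0, 0, 0, 0, 0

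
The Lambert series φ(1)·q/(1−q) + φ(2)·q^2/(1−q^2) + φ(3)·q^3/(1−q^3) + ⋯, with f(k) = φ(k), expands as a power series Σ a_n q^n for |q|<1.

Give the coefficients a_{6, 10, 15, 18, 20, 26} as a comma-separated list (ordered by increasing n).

d|6:{6,3,2,1}  Σφ=2+2+1+1=6
d|10:{1,2,5,10}  Σφ=1+1+4+4=10
d|15:{15,5,3,1}  Σφ=8+4+2+1=15
n=18: 18·1 9·2 6·3 3·6 2·9 1·18  φ→[6+6+2+2+1+1]=18
n=20: 1·20 2·10 4·5 5·4 10·2 20·1  φ→[1+1+2+4+4+8]=20
d|26:{1,2,13,26}  Σφ=1+1+12+12=26

6, 10, 15, 18, 20, 26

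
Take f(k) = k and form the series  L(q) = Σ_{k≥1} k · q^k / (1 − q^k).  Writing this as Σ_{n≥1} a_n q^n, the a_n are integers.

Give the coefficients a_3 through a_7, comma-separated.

d|3:{3,1}  Σf=3+1=4
d|4:{4,2,1}  Σf=4+2+1=7
q^5  k|5↦f(k): 5:5 1:1  a_5=6
[q^6] f(6)=6,f(3)=3,f(2)=2,f(1)=1 ⇒ 12
[q^7] f(1)=1,f(7)=7 ⇒ 8

4, 7, 6, 12, 8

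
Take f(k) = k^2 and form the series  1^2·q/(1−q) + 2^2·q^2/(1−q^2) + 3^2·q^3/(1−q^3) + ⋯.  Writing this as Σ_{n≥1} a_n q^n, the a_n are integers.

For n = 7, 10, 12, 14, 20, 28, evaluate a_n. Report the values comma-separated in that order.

50, 130, 210, 250, 546, 1050

d|7:{7,1}  Σf=49+1=50
n=10: 10·1 5·2 2·5 1·10  f→[100+25+4+1]=130
n=12: 1·12 2·6 3·4 4·3 6·2 12·1  f→[1+4+9+16+36+144]=210
[q^14] f(14)=196,f(7)=49,f(2)=4,f(1)=1 ⇒ 250
n=20: 20·1 10·2 5·4 4·5 2·10 1·20  f→[400+100+25+16+4+1]=546
n=28: 1·28 2·14 4·7 7·4 14·2 28·1  f→[1+4+16+49+196+784]=1050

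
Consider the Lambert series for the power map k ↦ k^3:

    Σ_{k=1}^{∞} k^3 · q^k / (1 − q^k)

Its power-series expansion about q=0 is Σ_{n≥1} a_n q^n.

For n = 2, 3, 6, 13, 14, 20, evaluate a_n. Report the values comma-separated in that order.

9, 28, 252, 2198, 3096, 9198

[q^2] f(1)=1,f(2)=8 ⇒ 9
q^3  k|3↦f(k): 1:1 3:27  a_3=28
n=6: 6·1 3·2 2·3 1·6  f→[216+27+8+1]=252
q^13  k|13↦f(k): 13:2197 1:1  a_13=2198
d|14:{1,2,7,14}  Σf=1+8+343+2744=3096
q^20  k|20↦f(k): 1:1 2:8 4:64 5:125 10:1000 20:8000  a_20=9198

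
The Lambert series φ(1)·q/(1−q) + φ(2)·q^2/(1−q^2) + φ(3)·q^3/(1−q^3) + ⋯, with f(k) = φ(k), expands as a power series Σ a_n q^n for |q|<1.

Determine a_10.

q^10  k|10↦φ(k): 10:4 5:4 2:1 1:1  a_10=10

a_10 = 10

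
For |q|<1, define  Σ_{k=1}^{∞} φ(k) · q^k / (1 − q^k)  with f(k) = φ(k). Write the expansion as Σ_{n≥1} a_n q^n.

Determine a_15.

n=15: 15·1 5·3 3·5 1·15  φ→[8+4+2+1]=15

a_15 = 15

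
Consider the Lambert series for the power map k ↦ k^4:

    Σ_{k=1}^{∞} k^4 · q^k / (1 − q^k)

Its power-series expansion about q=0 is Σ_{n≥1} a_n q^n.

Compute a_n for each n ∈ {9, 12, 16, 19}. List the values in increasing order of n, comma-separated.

[q^9] f(9)=6561,f(3)=81,f(1)=1 ⇒ 6643
[q^12] f(12)=20736,f(6)=1296,f(4)=256,f(3)=81,f(2)=16,f(1)=1 ⇒ 22386
q^16  k|16↦f(k): 16:65536 8:4096 4:256 2:16 1:1  a_16=69905
q^19  k|19↦f(k): 1:1 19:130321  a_19=130322

6643, 22386, 69905, 130322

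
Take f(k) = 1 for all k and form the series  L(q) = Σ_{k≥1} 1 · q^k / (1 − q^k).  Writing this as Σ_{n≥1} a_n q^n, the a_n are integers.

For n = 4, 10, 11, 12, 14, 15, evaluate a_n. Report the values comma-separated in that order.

3, 4, 2, 6, 4, 4

[q^4] f(4)=1,f(2)=1,f(1)=1 ⇒ 3
[q^10] f(10)=1,f(5)=1,f(2)=1,f(1)=1 ⇒ 4
q^11  k|11↦f(k): 11:1 1:1  a_11=2
[q^12] f(12)=1,f(6)=1,f(4)=1,f(3)=1,f(2)=1,f(1)=1 ⇒ 6
n=14: 1·14 2·7 7·2 14·1  f→[1+1+1+1]=4
[q^15] f(1)=1,f(3)=1,f(5)=1,f(15)=1 ⇒ 4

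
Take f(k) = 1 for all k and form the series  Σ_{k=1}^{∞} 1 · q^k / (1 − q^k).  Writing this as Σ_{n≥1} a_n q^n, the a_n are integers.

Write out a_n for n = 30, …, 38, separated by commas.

8, 2, 6, 4, 4, 4, 9, 2, 4

d|30:{30,15,10,6,5,3,2,1}  Σf=1+1+1+1+1+1+1+1=8
q^31  k|31↦f(k): 1:1 31:1  a_31=2
[q^32] f(1)=1,f(2)=1,f(4)=1,f(8)=1,f(16)=1,f(32)=1 ⇒ 6
[q^33] f(1)=1,f(3)=1,f(11)=1,f(33)=1 ⇒ 4
q^34  k|34↦f(k): 1:1 2:1 17:1 34:1  a_34=4
n=35: 1·35 5·7 7·5 35·1  f→[1+1+1+1]=4
n=36: 1·36 2·18 3·12 4·9 6·6 9·4 12·3 18·2 36·1  f→[1+1+1+1+1+1+1+1+1]=9
n=37: 1·37 37·1  f→[1+1]=2
n=38: 38·1 19·2 2·19 1·38  f→[1+1+1+1]=4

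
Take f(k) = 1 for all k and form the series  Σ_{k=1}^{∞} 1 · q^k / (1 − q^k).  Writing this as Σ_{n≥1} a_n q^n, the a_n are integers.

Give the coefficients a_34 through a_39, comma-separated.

4, 4, 9, 2, 4, 4

d|34:{1,2,17,34}  Σf=1+1+1+1=4
d|35:{1,5,7,35}  Σf=1+1+1+1=4
d|36:{36,18,12,9,6,4,3,2,1}  Σf=1+1+1+1+1+1+1+1+1=9
[q^37] f(1)=1,f(37)=1 ⇒ 2
q^38  k|38↦f(k): 38:1 19:1 2:1 1:1  a_38=4
d|39:{1,3,13,39}  Σf=1+1+1+1=4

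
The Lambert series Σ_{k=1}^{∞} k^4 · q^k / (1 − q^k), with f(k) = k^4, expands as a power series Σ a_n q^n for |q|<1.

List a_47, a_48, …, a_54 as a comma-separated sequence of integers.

4879682, 5732210, 5767203, 6651267, 6848804, 7797426, 7890482, 9147428

q^47  k|47↦f(k): 47:4879681 1:1  a_47=4879682
n=48: 1·48 2·24 3·16 4·12 6·8 8·6 12·4 16·3 24·2 48·1  f→[1+16+81+256+1296+4096+20736+65536+331776+5308416]=5732210
d|49:{1,7,49}  Σf=1+2401+5764801=5767203
d|50:{1,2,5,10,25,50}  Σf=1+16+625+10000+390625+6250000=6651267
q^51  k|51↦f(k): 1:1 3:81 17:83521 51:6765201  a_51=6848804
[q^52] f(1)=1,f(2)=16,f(4)=256,f(13)=28561,f(26)=456976,f(52)=7311616 ⇒ 7797426
[q^53] f(53)=7890481,f(1)=1 ⇒ 7890482
n=54: 1·54 2·27 3·18 6·9 9·6 18·3 27·2 54·1  f→[1+16+81+1296+6561+104976+531441+8503056]=9147428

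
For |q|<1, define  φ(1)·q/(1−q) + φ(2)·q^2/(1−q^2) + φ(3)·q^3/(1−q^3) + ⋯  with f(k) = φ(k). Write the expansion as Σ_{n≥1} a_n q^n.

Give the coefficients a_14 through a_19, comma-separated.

d|14:{1,2,7,14}  Σφ=1+1+6+6=14
n=15: 15·1 5·3 3·5 1·15  φ→[8+4+2+1]=15
n=16: 1·16 2·8 4·4 8·2 16·1  φ→[1+1+2+4+8]=16
q^17  k|17↦φ(k): 17:16 1:1  a_17=17
q^18  k|18↦φ(k): 18:6 9:6 6:2 3:2 2:1 1:1  a_18=18
d|19:{19,1}  Σφ=18+1=19

14, 15, 16, 17, 18, 19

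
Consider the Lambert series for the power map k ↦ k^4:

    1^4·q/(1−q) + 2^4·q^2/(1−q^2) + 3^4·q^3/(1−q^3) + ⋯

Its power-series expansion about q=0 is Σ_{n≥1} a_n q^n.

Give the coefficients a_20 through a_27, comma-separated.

[q^20] f(20)=160000,f(10)=10000,f(5)=625,f(4)=256,f(2)=16,f(1)=1 ⇒ 170898
[q^21] f(1)=1,f(3)=81,f(7)=2401,f(21)=194481 ⇒ 196964
n=22: 1·22 2·11 11·2 22·1  f→[1+16+14641+234256]=248914
n=23: 1·23 23·1  f→[1+279841]=279842
n=24: 24·1 12·2 8·3 6·4 4·6 3·8 2·12 1·24  f→[331776+20736+4096+1296+256+81+16+1]=358258
[q^25] f(25)=390625,f(5)=625,f(1)=1 ⇒ 391251
[q^26] f(1)=1,f(2)=16,f(13)=28561,f(26)=456976 ⇒ 485554
q^27  k|27↦f(k): 27:531441 9:6561 3:81 1:1  a_27=538084

170898, 196964, 248914, 279842, 358258, 391251, 485554, 538084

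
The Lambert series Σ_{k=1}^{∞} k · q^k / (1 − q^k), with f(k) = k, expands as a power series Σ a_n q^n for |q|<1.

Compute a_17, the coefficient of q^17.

a_17 = 18

q^17  k|17↦f(k): 1:1 17:17  a_17=18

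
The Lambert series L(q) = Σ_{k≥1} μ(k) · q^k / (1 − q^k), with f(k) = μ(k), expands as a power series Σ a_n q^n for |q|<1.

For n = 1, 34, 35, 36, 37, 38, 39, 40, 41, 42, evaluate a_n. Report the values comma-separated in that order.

d|1:{1}  Σμ=1=1
n=34: 1·34 2·17 17·2 34·1  μ→[1+(-1)+(-1)+1]=0
q^35  k|35↦μ(k): 35:1 7:-1 5:-1 1:1  a_35=0
q^36  k|36↦μ(k): 1:1 2:-1 3:-1 4:0 6:1 9:0 12:0 18:0 36:0  a_36=0
n=37: 37·1 1·37  μ→[(-1)+1]=0
d|38:{1,2,19,38}  Σμ=1+(-1)+(-1)+1=0
d|39:{1,3,13,39}  Σμ=1+(-1)+(-1)+1=0
d|40:{40,20,10,8,5,4,2,1}  Σμ=0+0+1+0+(-1)+0+(-1)+1=0
[q^41] μ(41)=-1,μ(1)=1 ⇒ 0
d|42:{42,21,14,7,6,3,2,1}  Σμ=(-1)+1+1+(-1)+1+(-1)+(-1)+1=0

1, 0, 0, 0, 0, 0, 0, 0, 0, 0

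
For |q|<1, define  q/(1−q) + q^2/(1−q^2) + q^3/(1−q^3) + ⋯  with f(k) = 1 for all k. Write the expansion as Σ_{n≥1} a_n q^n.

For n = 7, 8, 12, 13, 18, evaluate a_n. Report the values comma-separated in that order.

2, 4, 6, 2, 6

[q^7] f(7)=1,f(1)=1 ⇒ 2
q^8  k|8↦f(k): 1:1 2:1 4:1 8:1  a_8=4
q^12  k|12↦f(k): 12:1 6:1 4:1 3:1 2:1 1:1  a_12=6
q^13  k|13↦f(k): 1:1 13:1  a_13=2
q^18  k|18↦f(k): 18:1 9:1 6:1 3:1 2:1 1:1  a_18=6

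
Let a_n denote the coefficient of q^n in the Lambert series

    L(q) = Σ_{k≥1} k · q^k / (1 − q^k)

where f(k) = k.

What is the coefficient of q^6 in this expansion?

q^6  k|6↦f(k): 6:6 3:3 2:2 1:1  a_6=12

a_6 = 12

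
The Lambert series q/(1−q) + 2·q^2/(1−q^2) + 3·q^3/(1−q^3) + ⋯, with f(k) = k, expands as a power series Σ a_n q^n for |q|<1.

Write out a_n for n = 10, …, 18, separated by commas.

18, 12, 28, 14, 24, 24, 31, 18, 39

d|10:{10,5,2,1}  Σf=10+5+2+1=18
d|11:{1,11}  Σf=1+11=12
q^12  k|12↦f(k): 1:1 2:2 3:3 4:4 6:6 12:12  a_12=28
d|13:{13,1}  Σf=13+1=14
q^14  k|14↦f(k): 14:14 7:7 2:2 1:1  a_14=24
q^15  k|15↦f(k): 1:1 3:3 5:5 15:15  a_15=24
d|16:{16,8,4,2,1}  Σf=16+8+4+2+1=31
[q^17] f(1)=1,f(17)=17 ⇒ 18
d|18:{18,9,6,3,2,1}  Σf=18+9+6+3+2+1=39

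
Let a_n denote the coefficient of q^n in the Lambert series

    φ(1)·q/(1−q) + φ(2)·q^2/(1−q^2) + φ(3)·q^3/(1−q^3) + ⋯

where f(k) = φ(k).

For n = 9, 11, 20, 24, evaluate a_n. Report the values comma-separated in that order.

n=9: 1·9 3·3 9·1  φ→[1+2+6]=9
q^11  k|11↦φ(k): 1:1 11:10  a_11=11
n=20: 1·20 2·10 4·5 5·4 10·2 20·1  φ→[1+1+2+4+4+8]=20
[q^24] φ(24)=8,φ(12)=4,φ(8)=4,φ(6)=2,φ(4)=2,φ(3)=2,φ(2)=1,φ(1)=1 ⇒ 24

9, 11, 20, 24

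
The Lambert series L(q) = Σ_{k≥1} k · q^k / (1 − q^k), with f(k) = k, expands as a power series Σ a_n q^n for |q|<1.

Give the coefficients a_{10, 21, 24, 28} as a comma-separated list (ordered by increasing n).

18, 32, 60, 56

[q^10] f(1)=1,f(2)=2,f(5)=5,f(10)=10 ⇒ 18
d|21:{21,7,3,1}  Σf=21+7+3+1=32
[q^24] f(24)=24,f(12)=12,f(8)=8,f(6)=6,f(4)=4,f(3)=3,f(2)=2,f(1)=1 ⇒ 60
[q^28] f(1)=1,f(2)=2,f(4)=4,f(7)=7,f(14)=14,f(28)=28 ⇒ 56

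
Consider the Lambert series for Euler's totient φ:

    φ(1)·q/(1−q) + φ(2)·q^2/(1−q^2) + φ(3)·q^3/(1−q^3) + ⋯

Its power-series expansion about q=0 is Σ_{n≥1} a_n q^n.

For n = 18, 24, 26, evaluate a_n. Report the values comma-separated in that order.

n=18: 1·18 2·9 3·6 6·3 9·2 18·1  φ→[1+1+2+2+6+6]=18
n=24: 24·1 12·2 8·3 6·4 4·6 3·8 2·12 1·24  φ→[8+4+4+2+2+2+1+1]=24
[q^26] φ(1)=1,φ(2)=1,φ(13)=12,φ(26)=12 ⇒ 26

18, 24, 26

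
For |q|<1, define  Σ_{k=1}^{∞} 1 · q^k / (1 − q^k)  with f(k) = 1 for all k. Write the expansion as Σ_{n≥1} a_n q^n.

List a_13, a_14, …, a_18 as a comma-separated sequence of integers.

n=13: 13·1 1·13  f→[1+1]=2
[q^14] f(14)=1,f(7)=1,f(2)=1,f(1)=1 ⇒ 4
[q^15] f(1)=1,f(3)=1,f(5)=1,f(15)=1 ⇒ 4
d|16:{16,8,4,2,1}  Σf=1+1+1+1+1=5
q^17  k|17↦f(k): 17:1 1:1  a_17=2
q^18  k|18↦f(k): 1:1 2:1 3:1 6:1 9:1 18:1  a_18=6

2, 4, 4, 5, 2, 6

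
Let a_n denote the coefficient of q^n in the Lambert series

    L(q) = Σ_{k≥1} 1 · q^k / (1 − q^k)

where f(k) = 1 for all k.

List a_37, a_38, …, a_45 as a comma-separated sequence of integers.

2, 4, 4, 8, 2, 8, 2, 6, 6

n=37: 1·37 37·1  f→[1+1]=2
q^38  k|38↦f(k): 1:1 2:1 19:1 38:1  a_38=4
n=39: 39·1 13·3 3·13 1·39  f→[1+1+1+1]=4
n=40: 1·40 2·20 4·10 5·8 8·5 10·4 20·2 40·1  f→[1+1+1+1+1+1+1+1]=8
[q^41] f(1)=1,f(41)=1 ⇒ 2
q^42  k|42↦f(k): 1:1 2:1 3:1 6:1 7:1 14:1 21:1 42:1  a_42=8
[q^43] f(43)=1,f(1)=1 ⇒ 2
q^44  k|44↦f(k): 44:1 22:1 11:1 4:1 2:1 1:1  a_44=6
q^45  k|45↦f(k): 45:1 15:1 9:1 5:1 3:1 1:1  a_45=6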